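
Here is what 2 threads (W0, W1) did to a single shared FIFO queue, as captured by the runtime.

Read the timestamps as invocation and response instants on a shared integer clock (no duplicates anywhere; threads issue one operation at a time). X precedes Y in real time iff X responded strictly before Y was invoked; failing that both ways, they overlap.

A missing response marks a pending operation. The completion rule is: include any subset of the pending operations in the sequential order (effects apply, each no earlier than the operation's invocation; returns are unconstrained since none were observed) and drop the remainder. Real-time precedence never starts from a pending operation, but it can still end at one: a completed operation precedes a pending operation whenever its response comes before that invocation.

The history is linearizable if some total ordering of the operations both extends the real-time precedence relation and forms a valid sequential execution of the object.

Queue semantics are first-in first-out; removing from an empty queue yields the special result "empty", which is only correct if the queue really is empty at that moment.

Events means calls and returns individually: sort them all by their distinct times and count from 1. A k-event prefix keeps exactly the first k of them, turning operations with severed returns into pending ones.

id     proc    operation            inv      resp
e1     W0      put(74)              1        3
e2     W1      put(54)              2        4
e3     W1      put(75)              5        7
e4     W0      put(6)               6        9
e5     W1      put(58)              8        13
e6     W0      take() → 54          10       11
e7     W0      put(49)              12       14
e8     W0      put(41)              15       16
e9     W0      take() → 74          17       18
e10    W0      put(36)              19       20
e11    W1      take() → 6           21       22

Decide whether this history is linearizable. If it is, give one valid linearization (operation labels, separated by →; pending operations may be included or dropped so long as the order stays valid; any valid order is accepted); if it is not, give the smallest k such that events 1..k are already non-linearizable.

1. e2 put(54), leaving queue <54>
2. e1 put(74), leaving queue <54,74>
3. e4 put(6), leaving queue <54,74,6>
4. e3 put(75), leaving queue <54,74,6,75>
5. e5 put(58), leaving queue <54,74,6,75,58>
6. e6 take() → 54, leaving queue <74,6,75,58>
7. e7 put(49), leaving queue <74,6,75,58,49>
8. e8 put(41), leaving queue <74,6,75,58,49,41>
9. e9 take() → 74, leaving queue <6,75,58,49,41>
10. e10 put(36), leaving queue <6,75,58,49,41,36>
11. e11 take() → 6, leaving queue <75,58,49,41,36>

linearizable — witness: e2 → e1 → e4 → e3 → e5 → e6 → e7 → e8 → e9 → e10 → e11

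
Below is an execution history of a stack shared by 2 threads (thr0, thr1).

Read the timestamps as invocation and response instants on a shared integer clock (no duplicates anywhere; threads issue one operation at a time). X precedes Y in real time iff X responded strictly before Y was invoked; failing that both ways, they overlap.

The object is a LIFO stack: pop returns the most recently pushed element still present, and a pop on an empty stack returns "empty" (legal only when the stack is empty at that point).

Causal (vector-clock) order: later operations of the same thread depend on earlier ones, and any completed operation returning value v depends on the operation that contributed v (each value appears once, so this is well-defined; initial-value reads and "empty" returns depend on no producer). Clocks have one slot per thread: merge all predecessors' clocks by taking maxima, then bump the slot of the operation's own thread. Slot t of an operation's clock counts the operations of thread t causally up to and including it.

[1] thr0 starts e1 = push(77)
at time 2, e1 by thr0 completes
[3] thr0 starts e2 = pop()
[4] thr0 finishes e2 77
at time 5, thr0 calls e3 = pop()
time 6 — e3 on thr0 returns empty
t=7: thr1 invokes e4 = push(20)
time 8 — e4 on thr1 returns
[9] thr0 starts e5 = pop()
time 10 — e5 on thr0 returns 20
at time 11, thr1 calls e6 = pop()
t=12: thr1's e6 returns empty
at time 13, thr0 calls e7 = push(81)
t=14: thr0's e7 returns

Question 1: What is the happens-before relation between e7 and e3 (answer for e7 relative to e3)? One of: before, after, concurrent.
after

e7 spans [13,14], e3 spans [5,6]
resp(e3)=6 < inv(e7)=13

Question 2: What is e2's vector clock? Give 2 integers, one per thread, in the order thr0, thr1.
(2, 0)

invoked at 7, e4 has no predecessors; its own thr1 bump gives (0, 1)
invoked at 1, e1 has no predecessors; its own thr0 bump gives (1, 0)
from VC(e4)=(0, 1), e6 (invoked 11) maxes components and bumps thr1 → (0, 2)
from VC(e1)=(1, 0), e2 (invoked 3) maxes components and bumps thr0 → (2, 0)
from VC(e2)=(2, 0), e3 (invoked 5) maxes components and bumps thr0 → (3, 0)
from VC(e3)=(3, 0), VC(e4)=(0, 1), e5 (invoked 9) maxes components and bumps thr0 → (4, 1)
from VC(e5)=(4, 1), e7 (invoked 13) maxes components and bumps thr0 → (5, 1)
target: VC(e2) = (2, 0)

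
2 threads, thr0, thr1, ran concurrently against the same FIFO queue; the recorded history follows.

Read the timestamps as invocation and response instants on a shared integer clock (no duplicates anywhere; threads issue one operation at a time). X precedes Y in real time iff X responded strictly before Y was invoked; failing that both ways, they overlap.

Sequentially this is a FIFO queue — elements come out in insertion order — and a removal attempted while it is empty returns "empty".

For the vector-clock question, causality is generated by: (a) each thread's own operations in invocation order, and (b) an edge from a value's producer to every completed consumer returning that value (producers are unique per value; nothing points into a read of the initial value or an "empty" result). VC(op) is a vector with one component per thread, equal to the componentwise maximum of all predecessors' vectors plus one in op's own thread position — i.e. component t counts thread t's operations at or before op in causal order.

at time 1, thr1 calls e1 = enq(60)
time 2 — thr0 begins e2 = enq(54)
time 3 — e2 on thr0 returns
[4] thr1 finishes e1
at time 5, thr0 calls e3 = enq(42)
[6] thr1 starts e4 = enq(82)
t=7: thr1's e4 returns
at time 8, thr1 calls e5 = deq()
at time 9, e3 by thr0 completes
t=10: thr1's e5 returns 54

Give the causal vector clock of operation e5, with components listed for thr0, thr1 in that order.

(1, 3)

invoked at 1, e1 has no predecessors; its own thr1 bump gives (0, 1)
invoked at 2, e2 has no predecessors; its own thr0 bump gives (1, 0)
e4, invoked 6, takes VC(e1)=(0, 1) under max, adds 1 for thr1 → (0, 2)
e3, invoked 5, takes VC(e2)=(1, 0) under max, adds 1 for thr0 → (2, 0)
e5, invoked 8, takes VC(e2)=(1, 0), VC(e4)=(0, 2) under max, adds 1 for thr1 → (1, 3)
target: VC(e5) = (1, 3)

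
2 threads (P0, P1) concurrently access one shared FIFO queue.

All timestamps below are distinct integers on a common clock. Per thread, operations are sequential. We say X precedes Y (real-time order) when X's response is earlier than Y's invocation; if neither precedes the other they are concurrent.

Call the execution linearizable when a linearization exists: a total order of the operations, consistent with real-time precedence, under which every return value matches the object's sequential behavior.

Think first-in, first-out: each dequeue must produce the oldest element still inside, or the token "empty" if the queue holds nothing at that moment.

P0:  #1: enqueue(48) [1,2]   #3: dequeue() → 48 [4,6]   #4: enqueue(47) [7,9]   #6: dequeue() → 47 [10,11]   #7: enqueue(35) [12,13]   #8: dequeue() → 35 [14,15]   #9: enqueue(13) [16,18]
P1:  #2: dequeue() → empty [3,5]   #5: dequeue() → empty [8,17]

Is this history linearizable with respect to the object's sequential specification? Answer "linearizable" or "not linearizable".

one valid linearization: #1, #3, #2, #4, #6, #5, #7, #8, #9
after step 1 (#1 enqueue(48)): queue <48>
after step 2 (#3 dequeue() → 48): queue <>
after step 3 (#2 dequeue() → empty): queue <>
after step 4 (#4 enqueue(47)): queue <47>
after step 5 (#6 dequeue() → 47): queue <>
after step 6 (#5 dequeue() → empty): queue <>
after step 7 (#7 enqueue(35)): queue <35>
after step 8 (#8 dequeue() → 35): queue <>
after step 9 (#9 enqueue(13)): queue <13>

linearizable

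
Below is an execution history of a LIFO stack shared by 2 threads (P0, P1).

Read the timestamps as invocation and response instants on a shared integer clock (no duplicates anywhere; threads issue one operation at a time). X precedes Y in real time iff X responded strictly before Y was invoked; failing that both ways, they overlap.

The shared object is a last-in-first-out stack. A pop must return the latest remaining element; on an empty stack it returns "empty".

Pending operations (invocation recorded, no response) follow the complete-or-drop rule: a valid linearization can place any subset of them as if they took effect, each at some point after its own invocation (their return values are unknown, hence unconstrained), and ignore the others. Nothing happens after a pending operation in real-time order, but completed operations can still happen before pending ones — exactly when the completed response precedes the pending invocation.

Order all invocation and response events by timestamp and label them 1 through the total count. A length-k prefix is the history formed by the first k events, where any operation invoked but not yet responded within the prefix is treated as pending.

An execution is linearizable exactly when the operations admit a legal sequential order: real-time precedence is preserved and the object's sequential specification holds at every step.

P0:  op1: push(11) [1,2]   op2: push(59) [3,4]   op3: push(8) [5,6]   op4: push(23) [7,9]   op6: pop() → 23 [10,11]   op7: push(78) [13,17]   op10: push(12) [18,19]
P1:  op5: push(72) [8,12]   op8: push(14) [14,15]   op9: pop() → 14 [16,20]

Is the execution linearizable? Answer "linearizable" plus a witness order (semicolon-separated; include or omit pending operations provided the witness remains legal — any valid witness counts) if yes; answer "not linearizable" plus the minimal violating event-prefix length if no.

linearizable — witness: op1; op2; op3; op4; op6; op5; op7; op8; op9; op10

step 1: op1 push(11) — stack <11>
step 2: op2 push(59) — stack <11,59>
step 3: op3 push(8) — stack <11,59,8>
step 4: op4 push(23) — stack <11,59,8,23>
step 5: op6 pop() → 23 — stack <11,59,8>
step 6: op5 push(72) — stack <11,59,8,72>
step 7: op7 push(78) — stack <11,59,8,72,78>
step 8: op8 push(14) — stack <11,59,8,72,78,14>
step 9: op9 pop() → 14 — stack <11,59,8,72,78>
step 10: op10 push(12) — stack <11,59,8,72,78,12>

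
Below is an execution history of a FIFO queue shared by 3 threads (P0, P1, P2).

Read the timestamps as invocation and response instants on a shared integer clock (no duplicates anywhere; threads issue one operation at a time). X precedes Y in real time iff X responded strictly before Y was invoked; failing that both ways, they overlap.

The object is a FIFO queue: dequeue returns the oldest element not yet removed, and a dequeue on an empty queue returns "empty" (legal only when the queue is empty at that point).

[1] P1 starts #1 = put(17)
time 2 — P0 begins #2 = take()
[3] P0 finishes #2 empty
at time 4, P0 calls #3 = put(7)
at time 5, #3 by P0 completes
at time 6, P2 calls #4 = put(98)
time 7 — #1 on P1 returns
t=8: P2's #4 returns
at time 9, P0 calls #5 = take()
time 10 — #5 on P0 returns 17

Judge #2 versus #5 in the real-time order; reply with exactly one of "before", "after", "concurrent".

#2 spans [2,3], #5 spans [9,10]
resp(#2)=3 < inv(#5)=9

before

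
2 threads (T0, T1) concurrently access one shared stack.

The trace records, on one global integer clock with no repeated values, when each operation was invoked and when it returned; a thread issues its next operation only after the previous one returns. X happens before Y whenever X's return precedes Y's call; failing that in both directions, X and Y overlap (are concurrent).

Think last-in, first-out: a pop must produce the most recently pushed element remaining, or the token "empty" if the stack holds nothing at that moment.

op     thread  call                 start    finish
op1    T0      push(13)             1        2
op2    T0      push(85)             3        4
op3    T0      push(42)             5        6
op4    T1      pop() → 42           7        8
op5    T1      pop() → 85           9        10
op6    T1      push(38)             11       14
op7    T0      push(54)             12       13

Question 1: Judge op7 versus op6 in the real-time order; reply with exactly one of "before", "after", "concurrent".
concurrent

op7 spans [12,13], op6 spans [11,14]
the intervals overlap in both directions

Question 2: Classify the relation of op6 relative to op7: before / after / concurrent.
concurrent

op6 spans [11,14], op7 spans [12,13]
the intervals overlap in both directions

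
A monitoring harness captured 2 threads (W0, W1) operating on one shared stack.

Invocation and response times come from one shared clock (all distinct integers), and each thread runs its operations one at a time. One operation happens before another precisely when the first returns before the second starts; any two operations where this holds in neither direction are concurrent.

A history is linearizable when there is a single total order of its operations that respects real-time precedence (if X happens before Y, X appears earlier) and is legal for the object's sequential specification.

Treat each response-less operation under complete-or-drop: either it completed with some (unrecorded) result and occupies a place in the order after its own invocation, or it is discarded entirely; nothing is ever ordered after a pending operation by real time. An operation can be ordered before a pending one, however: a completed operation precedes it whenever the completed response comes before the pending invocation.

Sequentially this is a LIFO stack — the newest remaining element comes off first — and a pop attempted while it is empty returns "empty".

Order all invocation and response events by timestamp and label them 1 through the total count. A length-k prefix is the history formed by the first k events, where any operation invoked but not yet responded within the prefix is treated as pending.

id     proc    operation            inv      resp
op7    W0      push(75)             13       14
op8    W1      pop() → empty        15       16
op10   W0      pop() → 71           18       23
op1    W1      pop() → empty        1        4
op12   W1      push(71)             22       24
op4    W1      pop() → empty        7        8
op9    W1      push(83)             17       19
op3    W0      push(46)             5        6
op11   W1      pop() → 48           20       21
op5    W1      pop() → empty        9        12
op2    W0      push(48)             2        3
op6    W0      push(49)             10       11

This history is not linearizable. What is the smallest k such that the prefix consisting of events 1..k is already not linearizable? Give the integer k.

one valid order for events 1..7 is op1, op2, op3:
step 1: op1 pop() → empty — stack <>
step 2: op2 push(48) — stack <48>
step 3: op3 push(46) — stack <48,46>
with event 8 included (op4 responding at time 8), all real-time-consistent orders fail
for example op1, op2, op3, op4 fails at step 4: op4 pop() → empty is not legal there
for example op2, op1, op3, op4 fails at step 2: op1 pop() → empty is not legal there

8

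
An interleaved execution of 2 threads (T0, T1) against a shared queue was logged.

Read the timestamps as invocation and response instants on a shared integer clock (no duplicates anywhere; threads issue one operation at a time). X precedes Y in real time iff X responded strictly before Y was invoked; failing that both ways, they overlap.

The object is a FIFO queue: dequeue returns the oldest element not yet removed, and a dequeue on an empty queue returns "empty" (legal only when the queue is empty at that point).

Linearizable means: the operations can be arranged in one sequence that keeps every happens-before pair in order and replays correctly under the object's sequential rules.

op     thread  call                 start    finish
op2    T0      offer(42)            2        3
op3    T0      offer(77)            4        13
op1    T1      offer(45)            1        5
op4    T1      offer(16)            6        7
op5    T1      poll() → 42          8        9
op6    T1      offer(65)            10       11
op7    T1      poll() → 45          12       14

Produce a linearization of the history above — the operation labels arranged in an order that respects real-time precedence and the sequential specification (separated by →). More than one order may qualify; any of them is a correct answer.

op2 → op1 → op3 → op4 → op5 → op6 → op7

after step 1 (op2 offer(42)): queue <42>
after step 2 (op1 offer(45)): queue <42,45>
after step 3 (op3 offer(77)): queue <42,45,77>
after step 4 (op4 offer(16)): queue <42,45,77,16>
after step 5 (op5 poll() → 42): queue <45,77,16>
after step 6 (op6 offer(65)): queue <45,77,16,65>
after step 7 (op7 poll() → 45): queue <77,16,65>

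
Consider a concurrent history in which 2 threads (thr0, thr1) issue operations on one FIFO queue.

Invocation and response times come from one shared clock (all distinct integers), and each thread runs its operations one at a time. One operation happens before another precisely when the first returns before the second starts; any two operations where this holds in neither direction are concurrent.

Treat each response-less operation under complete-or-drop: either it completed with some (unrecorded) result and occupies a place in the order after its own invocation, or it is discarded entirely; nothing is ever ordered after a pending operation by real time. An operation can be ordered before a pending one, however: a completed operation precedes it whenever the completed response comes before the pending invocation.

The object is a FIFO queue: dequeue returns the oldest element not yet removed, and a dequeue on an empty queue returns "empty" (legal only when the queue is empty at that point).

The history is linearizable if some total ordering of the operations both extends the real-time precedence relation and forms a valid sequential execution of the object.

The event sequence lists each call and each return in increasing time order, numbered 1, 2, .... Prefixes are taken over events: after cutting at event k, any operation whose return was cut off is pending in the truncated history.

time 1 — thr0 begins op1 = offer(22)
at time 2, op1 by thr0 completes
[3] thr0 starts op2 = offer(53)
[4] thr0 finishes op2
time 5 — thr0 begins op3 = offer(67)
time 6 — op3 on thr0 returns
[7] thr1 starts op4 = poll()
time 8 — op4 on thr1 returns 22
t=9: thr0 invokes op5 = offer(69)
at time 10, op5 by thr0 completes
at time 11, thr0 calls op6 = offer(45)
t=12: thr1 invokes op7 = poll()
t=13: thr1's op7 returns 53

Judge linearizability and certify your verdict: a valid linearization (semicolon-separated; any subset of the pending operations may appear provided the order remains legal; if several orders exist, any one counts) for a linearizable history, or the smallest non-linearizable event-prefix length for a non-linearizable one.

linearizable — witness: op1; op2; op3; op4; op5; op6; op7

1. op1 offer(22), leaving queue <22>
2. op2 offer(53), leaving queue <22,53>
3. op3 offer(67), leaving queue <22,53,67>
4. op4 poll() → 22, leaving queue <53,67>
5. op5 offer(69), leaving queue <53,67,69>
6. op6 offer(45) (pending, included), leaving queue <53,67,69,45>
7. op7 poll() → 53, leaving queue <67,69,45>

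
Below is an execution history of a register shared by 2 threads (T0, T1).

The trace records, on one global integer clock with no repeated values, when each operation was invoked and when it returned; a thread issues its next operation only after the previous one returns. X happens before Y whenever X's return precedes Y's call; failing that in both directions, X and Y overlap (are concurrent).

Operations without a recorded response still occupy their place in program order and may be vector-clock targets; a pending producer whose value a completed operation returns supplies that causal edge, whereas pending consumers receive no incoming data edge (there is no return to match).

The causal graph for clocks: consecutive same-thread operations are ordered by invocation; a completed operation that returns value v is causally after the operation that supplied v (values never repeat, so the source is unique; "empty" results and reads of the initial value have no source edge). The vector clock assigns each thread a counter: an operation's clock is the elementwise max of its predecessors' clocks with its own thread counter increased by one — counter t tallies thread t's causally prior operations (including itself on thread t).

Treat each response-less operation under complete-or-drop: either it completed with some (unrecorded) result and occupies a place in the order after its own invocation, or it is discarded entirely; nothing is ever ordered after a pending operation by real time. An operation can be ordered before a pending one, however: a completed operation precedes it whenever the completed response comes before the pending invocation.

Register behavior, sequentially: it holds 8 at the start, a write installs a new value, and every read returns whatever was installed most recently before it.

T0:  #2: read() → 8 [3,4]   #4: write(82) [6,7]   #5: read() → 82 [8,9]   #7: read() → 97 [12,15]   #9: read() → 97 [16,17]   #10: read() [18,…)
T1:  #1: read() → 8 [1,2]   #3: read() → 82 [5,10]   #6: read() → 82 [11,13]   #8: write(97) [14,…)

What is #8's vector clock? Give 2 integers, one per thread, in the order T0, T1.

(2, 4)

VC(#1, invoked at 1): no causal predecessors; +1 on T1 → (0, 1)
VC(#2, invoked at 3): no causal predecessors; +1 on T0 → (1, 0)
invoked at 6, #4 merges VC(#2)=(1, 0) and bumps T0's slot → (2, 0)
invoked at 8, #5 merges VC(#4)=(2, 0) and bumps T0's slot → (3, 0)
invoked at 5, #3 merges VC(#1)=(0, 1), VC(#4)=(2, 0) and bumps T1's slot → (2, 2)
invoked at 11, #6 merges VC(#3)=(2, 2), VC(#4)=(2, 0) and bumps T1's slot → (2, 3)
invoked at 14, #8 merges VC(#6)=(2, 3) and bumps T1's slot → (2, 4)
invoked at 12, #7 merges VC(#5)=(3, 0), VC(#8)=(2, 4) and bumps T0's slot → (4, 4)
invoked at 16, #9 merges VC(#7)=(4, 4), VC(#8)=(2, 4) and bumps T0's slot → (5, 4)
invoked at 18, #10 merges VC(#9)=(5, 4) and bumps T0's slot → (6, 4)
target: VC(#8) = (2, 4)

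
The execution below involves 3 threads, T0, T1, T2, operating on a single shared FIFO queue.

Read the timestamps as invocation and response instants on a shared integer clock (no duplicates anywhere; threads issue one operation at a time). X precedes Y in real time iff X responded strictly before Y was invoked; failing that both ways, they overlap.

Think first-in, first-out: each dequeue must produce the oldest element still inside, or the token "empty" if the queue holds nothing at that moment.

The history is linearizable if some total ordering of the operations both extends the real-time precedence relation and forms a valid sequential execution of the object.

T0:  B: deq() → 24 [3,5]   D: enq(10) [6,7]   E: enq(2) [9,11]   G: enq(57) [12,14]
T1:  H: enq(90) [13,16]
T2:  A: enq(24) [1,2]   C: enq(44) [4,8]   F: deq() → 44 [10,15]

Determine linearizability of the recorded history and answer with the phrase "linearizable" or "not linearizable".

witness order: A, B, C, D, E, F, G, H
after step 1 (A enq(24)): queue <24>
after step 2 (B deq() → 24): queue <>
after step 3 (C enq(44)): queue <44>
after step 4 (D enq(10)): queue <44,10>
after step 5 (E enq(2)): queue <44,10,2>
after step 6 (F deq() → 44): queue <10,2>
after step 7 (G enq(57)): queue <10,2,57>
after step 8 (H enq(90)): queue <10,2,57,90>

linearizable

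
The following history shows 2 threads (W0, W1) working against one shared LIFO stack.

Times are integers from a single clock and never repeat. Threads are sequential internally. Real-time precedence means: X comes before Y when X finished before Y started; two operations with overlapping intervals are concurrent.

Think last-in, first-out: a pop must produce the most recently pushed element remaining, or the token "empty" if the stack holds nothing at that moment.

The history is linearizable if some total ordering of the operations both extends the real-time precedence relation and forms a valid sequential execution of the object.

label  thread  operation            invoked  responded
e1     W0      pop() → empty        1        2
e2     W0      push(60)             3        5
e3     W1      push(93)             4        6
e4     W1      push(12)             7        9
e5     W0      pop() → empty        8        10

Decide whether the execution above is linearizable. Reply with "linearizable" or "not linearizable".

prefix check: 1..9 passes, 1..10 fails once e5's time-10 response joins
5 completed operations, 4 real-time-consistent orders — every LIFO stack replay fails
take e1, e2, e3, e4, e5: step 5 already fails, because e5 pop() → empty cannot occur there
take e1, e2, e3, e5, e4: step 4 already fails, because e5 pop() → empty cannot occur there

not linearizable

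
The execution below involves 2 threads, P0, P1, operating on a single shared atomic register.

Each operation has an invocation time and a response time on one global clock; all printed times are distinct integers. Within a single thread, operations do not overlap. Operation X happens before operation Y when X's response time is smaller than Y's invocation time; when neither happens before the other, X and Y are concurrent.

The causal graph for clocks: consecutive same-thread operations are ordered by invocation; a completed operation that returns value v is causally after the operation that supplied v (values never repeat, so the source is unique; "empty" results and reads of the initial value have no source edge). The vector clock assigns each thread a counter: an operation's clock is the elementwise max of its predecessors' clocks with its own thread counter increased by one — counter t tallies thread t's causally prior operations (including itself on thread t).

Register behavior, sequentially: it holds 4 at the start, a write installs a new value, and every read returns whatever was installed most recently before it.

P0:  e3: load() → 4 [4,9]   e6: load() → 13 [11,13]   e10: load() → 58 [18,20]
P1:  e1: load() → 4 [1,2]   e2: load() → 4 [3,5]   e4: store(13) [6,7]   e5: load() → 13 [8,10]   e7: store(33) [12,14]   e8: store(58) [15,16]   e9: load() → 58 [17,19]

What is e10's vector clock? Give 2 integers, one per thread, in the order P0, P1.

no predecessors for e1 (invoked 1): P1 increments from zero → (0, 1)
no predecessors for e3 (invoked 4): P0 increments from zero → (1, 0)
from VC(e1)=(0, 1), e2 (invoked 3) maxes components and bumps P1 → (0, 2)
from VC(e2)=(0, 2), e4 (invoked 6) maxes components and bumps P1 → (0, 3)
from VC(e4)=(0, 3), e5 (invoked 8) maxes components and bumps P1 → (0, 4)
from VC(e5)=(0, 4), e7 (invoked 12) maxes components and bumps P1 → (0, 5)
from VC(e3)=(1, 0), VC(e4)=(0, 3), e6 (invoked 11) maxes components and bumps P0 → (2, 3)
from VC(e7)=(0, 5), e8 (invoked 15) maxes components and bumps P1 → (0, 6)
from VC(e8)=(0, 6), e9 (invoked 17) maxes components and bumps P1 → (0, 7)
from VC(e6)=(2, 3), VC(e8)=(0, 6), e10 (invoked 18) maxes components and bumps P0 → (3, 6)
target: VC(e10) = (3, 6)

(3, 6)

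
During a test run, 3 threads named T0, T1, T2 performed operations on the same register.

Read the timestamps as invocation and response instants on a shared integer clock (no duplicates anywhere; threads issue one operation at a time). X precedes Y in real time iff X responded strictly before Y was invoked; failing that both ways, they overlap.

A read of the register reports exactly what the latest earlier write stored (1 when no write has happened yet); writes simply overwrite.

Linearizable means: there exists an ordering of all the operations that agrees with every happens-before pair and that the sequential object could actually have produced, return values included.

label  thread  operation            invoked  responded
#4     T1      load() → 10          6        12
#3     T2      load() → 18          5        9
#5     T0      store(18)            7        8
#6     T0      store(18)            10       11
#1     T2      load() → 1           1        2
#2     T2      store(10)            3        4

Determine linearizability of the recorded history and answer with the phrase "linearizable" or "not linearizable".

linearizable

one valid linearization: #1, #2, #4, #5, #3, #6
after step 1 (#1 load() → 1): value 1
after step 2 (#2 store(10)): value 10
after step 3 (#4 load() → 10): value 10
after step 4 (#5 store(18)): value 18
after step 5 (#3 load() → 18): value 18
after step 6 (#6 store(18)): value 18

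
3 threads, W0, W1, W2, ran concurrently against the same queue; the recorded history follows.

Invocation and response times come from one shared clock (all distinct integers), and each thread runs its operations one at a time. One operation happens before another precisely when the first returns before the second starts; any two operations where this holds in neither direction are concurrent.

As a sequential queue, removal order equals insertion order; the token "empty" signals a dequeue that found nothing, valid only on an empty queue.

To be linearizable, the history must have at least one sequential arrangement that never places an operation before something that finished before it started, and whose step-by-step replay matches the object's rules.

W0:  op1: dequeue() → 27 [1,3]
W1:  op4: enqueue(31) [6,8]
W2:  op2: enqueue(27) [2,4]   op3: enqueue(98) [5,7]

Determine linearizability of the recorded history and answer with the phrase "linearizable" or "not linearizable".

witness order: op2, op1, op3, op4
after step 1 (op2 enqueue(27)): queue <27>
after step 2 (op1 dequeue() → 27): queue <>
after step 3 (op3 enqueue(98)): queue <98>
after step 4 (op4 enqueue(31)): queue <98,31>

linearizable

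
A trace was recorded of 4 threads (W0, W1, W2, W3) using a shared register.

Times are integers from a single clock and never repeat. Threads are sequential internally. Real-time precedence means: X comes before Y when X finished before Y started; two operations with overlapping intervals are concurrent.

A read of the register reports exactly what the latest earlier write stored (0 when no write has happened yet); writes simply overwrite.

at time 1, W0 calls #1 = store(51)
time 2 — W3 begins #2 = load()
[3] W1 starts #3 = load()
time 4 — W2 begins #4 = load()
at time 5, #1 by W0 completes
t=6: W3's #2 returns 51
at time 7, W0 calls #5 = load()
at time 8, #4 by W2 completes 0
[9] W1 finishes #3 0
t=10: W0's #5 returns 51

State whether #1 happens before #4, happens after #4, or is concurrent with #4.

#1 spans [1,5], #4 spans [4,8]
the intervals overlap in both directions

concurrent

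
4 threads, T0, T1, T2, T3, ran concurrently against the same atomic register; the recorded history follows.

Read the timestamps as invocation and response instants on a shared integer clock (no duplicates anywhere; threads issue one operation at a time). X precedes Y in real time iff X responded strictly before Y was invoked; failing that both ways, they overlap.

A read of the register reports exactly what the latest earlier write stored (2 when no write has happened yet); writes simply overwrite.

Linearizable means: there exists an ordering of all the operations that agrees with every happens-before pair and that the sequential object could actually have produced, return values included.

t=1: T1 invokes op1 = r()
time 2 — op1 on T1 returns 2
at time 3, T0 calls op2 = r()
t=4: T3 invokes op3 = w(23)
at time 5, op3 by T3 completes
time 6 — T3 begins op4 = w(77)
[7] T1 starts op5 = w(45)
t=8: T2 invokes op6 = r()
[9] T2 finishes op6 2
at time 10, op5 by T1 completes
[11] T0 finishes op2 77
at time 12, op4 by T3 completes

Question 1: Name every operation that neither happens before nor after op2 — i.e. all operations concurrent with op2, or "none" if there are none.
Answer: op3, op4, op5, op6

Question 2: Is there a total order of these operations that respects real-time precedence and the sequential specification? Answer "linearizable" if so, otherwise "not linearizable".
not linearizable

already the first 9 events (up to op6's response at time 9) admit no linearization; the first 8 still do
exactly one order of the 3 completed ops respects real time; the atomic register replay fails
no completion choice of the 3 pending operations (op2, op4, op5) rescues it — every subset was tried
one such order, op1, op3, op6 (pending dropped), breaks at step 3 where op6 r() → 2 is illegal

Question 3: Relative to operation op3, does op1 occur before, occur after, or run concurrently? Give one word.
Answer: before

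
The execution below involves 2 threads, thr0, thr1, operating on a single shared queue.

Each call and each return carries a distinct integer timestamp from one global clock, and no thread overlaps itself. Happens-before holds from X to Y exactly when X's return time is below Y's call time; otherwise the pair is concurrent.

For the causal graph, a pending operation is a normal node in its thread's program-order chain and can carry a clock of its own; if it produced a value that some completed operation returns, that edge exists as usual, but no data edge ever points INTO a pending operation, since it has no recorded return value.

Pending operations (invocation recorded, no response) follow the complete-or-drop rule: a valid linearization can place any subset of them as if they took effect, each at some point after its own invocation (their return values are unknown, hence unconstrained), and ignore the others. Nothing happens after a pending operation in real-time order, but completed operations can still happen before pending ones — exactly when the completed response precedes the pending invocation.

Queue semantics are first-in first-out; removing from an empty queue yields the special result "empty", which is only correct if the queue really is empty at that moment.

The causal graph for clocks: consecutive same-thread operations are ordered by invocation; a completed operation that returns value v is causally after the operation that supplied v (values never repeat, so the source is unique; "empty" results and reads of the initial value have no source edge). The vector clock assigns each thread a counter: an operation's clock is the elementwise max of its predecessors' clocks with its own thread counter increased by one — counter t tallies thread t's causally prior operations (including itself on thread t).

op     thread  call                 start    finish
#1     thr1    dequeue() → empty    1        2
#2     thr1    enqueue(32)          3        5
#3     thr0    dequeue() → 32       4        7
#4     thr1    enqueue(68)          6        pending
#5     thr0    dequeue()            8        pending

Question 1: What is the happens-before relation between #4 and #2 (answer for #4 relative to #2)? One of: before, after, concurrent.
#4 spans [6,…), #2 spans [3,5]
resp(#2)=5 < inv(#4)=6

after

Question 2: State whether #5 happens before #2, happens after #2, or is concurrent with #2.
#5 spans [8,…), #2 spans [3,5]
resp(#2)=5 < inv(#5)=8

after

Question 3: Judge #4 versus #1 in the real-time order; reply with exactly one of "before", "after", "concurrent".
#4 spans [6,…), #1 spans [1,2]
resp(#1)=2 < inv(#4)=6

after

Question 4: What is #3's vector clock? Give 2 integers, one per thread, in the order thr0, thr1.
invoked at 1, #1 has no predecessors; its own thr1 bump gives (0, 1)
VC(#2, invoked at 3): max of VC(#1)=(0, 1), then +1 on thread thr1 → (0, 2)
VC(#4, invoked at 6): max of VC(#2)=(0, 2), then +1 on thread thr1 → (0, 3)
VC(#3, invoked at 4): max of VC(#2)=(0, 2), then +1 on thread thr0 → (1, 2)
VC(#5, invoked at 8): max of VC(#3)=(1, 2), then +1 on thread thr0 → (2, 2)
target: VC(#3) = (1, 2)

(1, 2)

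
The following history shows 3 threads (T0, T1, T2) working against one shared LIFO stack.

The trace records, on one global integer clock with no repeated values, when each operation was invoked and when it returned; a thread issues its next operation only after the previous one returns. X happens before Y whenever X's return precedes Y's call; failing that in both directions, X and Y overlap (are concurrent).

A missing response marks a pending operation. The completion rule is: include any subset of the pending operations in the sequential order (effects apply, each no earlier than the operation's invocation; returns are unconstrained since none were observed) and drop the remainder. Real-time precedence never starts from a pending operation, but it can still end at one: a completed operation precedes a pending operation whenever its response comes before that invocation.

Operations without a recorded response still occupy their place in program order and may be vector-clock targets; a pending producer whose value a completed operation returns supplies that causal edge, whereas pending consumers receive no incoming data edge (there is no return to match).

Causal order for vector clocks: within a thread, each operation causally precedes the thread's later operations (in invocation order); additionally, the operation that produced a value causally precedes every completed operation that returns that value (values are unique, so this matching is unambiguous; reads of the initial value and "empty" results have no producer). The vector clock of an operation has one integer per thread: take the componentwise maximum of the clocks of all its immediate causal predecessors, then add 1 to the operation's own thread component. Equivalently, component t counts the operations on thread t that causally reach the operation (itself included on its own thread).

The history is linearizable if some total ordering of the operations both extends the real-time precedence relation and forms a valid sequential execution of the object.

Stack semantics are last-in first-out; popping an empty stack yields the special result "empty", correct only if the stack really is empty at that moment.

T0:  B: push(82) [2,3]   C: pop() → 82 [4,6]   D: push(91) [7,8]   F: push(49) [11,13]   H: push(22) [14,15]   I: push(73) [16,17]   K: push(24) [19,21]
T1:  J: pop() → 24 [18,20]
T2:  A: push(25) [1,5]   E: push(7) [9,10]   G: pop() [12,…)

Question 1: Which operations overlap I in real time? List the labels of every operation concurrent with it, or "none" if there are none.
G

I spans [16,17]; an op avoiding the whole window 16..17 is ordered, any other is concurrent
A [1,5]: before
B [2,3]: before
C [4,6]: before
D [7,8]: before
E [9,10]: before
F [11,13]: before
G [12,…): concurrent
H [14,15]: before
J [18,20]: after
K [19,21]: after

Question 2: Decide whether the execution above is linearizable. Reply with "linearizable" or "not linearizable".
linearizable

one valid linearization: A, B, C, D, E, F, G, H, I, K, J
after step 1 (A push(25)): stack <25>
after step 2 (B push(82)): stack <25,82>
after step 3 (C pop() → 82): stack <25>
after step 4 (D push(91)): stack <25,91>
after step 5 (E push(7)): stack <25,91,7>
after step 6 (F push(49)): stack <25,91,7,49>
after step 7 (G pop() (pending, included)): stack <25,91,7>
after step 8 (H push(22)): stack <25,91,7,22>
after step 9 (I push(73)): stack <25,91,7,22,73>
after step 10 (K push(24)): stack <25,91,7,22,73,24>
after step 11 (J pop() → 24): stack <25,91,7,22,73>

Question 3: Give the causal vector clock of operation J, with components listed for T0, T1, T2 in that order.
(7, 1, 0)

invoked at 1, A has no predecessors; its own T2 bump gives (0, 0, 1)
invoked at 2, B has no predecessors; its own T0 bump gives (1, 0, 0)
E, invoked 9, takes VC(A)=(0, 0, 1) under max, adds 1 for T2 → (0, 0, 2)
C, invoked 4, takes VC(B)=(1, 0, 0) under max, adds 1 for T0 → (2, 0, 0)
G, invoked 12, takes VC(E)=(0, 0, 2) under max, adds 1 for T2 → (0, 0, 3)
D, invoked 7, takes VC(C)=(2, 0, 0) under max, adds 1 for T0 → (3, 0, 0)
F, invoked 11, takes VC(D)=(3, 0, 0) under max, adds 1 for T0 → (4, 0, 0)
H, invoked 14, takes VC(F)=(4, 0, 0) under max, adds 1 for T0 → (5, 0, 0)
I, invoked 16, takes VC(H)=(5, 0, 0) under max, adds 1 for T0 → (6, 0, 0)
K, invoked 19, takes VC(I)=(6, 0, 0) under max, adds 1 for T0 → (7, 0, 0)
J, invoked 18, takes VC(K)=(7, 0, 0) under max, adds 1 for T1 → (7, 1, 0)
target: VC(J) = (7, 1, 0)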